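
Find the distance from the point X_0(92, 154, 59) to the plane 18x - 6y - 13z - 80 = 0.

Normal vector n = (18, -6, -13), and n·(92, 154, 59) - 80 = -115.
|n| = √(324 + 36 + 169) = 23, so the distance is |-115|/23 = 5.

5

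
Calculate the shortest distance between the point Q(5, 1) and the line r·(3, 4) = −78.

d = |3·5 + 4·1 − (-78)| / √(9 + 16) = |97|/5 = 97/5.

97/5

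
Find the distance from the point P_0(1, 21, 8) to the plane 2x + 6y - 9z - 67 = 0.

1

Normal vector n = (2, 6, -9), and n·(1, 21, 8) - 67 = -11.
|n| = √(4 + 36 + 81) = 11, so the distance is |-11|/11 = 1.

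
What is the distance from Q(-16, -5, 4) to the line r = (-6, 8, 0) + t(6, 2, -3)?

Direction vector d = (6, 2, -3).
AP = (-10, -13, 4), and AP × d = (31, -6, 58).
|AP × d|² = 4361 and |d|² = 49, so the distance is √(4361/49) = √89.

√89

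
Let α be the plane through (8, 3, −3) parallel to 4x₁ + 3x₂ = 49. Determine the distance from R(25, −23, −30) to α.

Parallel planes share the normal n = (4, 3, 0); since (8, 3, −3) lies on the plane, its equation is 4x₁ + 3x₂ = 41.
Then n·(25, −23, −30) − 41 = −10.
|n| = √(16 + 9 + 0) = 5, so the distance is |-10|/5 = 2.

2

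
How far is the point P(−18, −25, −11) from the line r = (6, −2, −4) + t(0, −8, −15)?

Direction vector d = (0, −8, −15).
AP = (−24, −23, −7); AP·d = 289, |AP|² = 1154, |d|² = 289.
distance² = |AP|² − (AP·d)²/|d|² = 1154 − 83521/289 = 865, so the distance is √865.

√865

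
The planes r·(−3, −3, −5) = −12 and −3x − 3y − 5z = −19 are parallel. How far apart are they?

7√43/43

With common normal n = (−3, −3, −5) (|n| = √43), the distance is |(-12) − (-19)|/|n| = 7/√43 = 7√43/43.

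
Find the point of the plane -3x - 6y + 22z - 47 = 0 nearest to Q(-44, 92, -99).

n = (-3, -6, 22), |n|² = 529, and n·Q − 47 = -2645.
t = -2645/529 = -5, so the foot is Q − t·n = (-44, 92, -99) − (-5)·(-3, -6, 22) = (-59, 62, 11).

(-59, 62, 11)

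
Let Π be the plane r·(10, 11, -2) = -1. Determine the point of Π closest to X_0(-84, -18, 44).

The perpendicular from X_0 has direction n = (10, 11, -2): r = (-84, -18, 44) + t(10, 11, -2).
Substitute into the plane: n·(X_0 + tn) = -1 gives -1126 + 225t = -1, so t = 5.
Foot = (-84, -18, 44) + 5·(10, 11, -2) = (-34, 37, 34).

(-34, 37, 34)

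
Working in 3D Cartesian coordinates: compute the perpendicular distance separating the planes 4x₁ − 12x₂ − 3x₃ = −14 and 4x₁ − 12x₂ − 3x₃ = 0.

14/13

Both planes have normal n = (4, −12, −3), |n| = 13. Any point on the first plane is at distance |0 − (-14)|/|n| = 14/13 from the second.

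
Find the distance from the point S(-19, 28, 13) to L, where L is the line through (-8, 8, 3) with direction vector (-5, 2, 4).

Direction vector d = (-5, 2, 4).
AP = (-11, 20, 10); AP·d = 135, |AP|² = 621, |d|² = 45.
distance² = |AP|² − (AP·d)²/|d|² = 621 − 18225/45 = 216, so the distance is 6√6.

6√6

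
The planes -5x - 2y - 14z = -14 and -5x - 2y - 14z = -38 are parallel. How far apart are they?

With common normal n = (-5, -2, -14) (|n| = 15), the distance is |(-14) − (-38)|/|n| = 24/15 = 8/5.

8/5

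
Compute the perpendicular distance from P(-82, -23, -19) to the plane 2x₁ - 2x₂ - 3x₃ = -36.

25√17/17

d = |2·(-82) + (-2)·(-23) + (-3)·(-19) − (-36)| / √(4 + 4 + 9) = |-25| / √17 = 25√17/17.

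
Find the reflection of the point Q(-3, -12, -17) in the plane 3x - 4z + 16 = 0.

With n = (3, 0, -4), the signed offset is (n·Q − (-16))/|n|² = 75/25 = 3.
Q' = Q − 2t·n = (-3, -12, -17) − 6·(3, 0, -4) = (-21, -12, 7).

(-21, -12, 7)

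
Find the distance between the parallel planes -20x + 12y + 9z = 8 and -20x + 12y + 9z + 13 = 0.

21/25

Both planes have normal n = (-20, 12, 9), |n| = 25. Any point on the first plane is at distance |(-13) − 8|/|n| = 21/25 from the second.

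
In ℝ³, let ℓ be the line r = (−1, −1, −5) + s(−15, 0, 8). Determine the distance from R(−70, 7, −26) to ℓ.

√2665

Direction vector d = (−15, 0, 8).
AP = (−69, 8, −21), and AP × d = (64, 867, 120).
|AP × d|² = 770185 and |d|² = 289, so the distance is √(770185/289) = √2665.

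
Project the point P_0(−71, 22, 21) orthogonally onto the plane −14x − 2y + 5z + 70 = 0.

(-1, 32, -4)

The perpendicular from P_0 has direction n = (−14, −2, 5): r = (−71, 22, 21) + μ(−14, −2, 5).
Substitute into the plane: n·(P_0 + μn) = -70 gives 1055 + 225μ = -70, so μ = -5.
Foot = (−71, 22, 21) + (-5)·(−14, −2, 5) = (−1, 32, −4).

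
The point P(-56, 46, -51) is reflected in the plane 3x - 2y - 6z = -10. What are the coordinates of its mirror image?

(-440/7, 354/7, -261/7)

With n = (3, -2, -6), the signed offset is (n·P − (-10))/|n|² = 56/49 = 8/7.
P' = P − 2t·n = (-56, 46, -51) − (16/7)·(3, -2, -6) = (-440/7, 354/7, -261/7).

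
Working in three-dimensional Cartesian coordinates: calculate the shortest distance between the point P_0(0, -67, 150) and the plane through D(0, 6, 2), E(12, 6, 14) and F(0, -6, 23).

DE = (12, 0, 12) and DF = (0, -12, 21), so a normal is n = DE × DF = (144, -252, -144).
d = |144·0 + (-252)·(-67) + (-144)·150 − (-1800)| / √(20736 + 63504 + 20736) = |-2916| / 324 = 9.

9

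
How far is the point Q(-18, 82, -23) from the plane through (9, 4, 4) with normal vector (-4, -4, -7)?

The plane has equation n·(r − (9, 4, 4)) = 0, i.e. n·r = -80.
Then n·(-18, 82, -23) - (-80) = -15.
|n| = √(16 + 16 + 49) = 9, so the distance is |-15|/9 = 5/3.

5/3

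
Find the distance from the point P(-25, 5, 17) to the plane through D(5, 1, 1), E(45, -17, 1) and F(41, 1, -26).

DE = (40, -18, 0) and DF = (36, 0, -27), so a normal is n = DE × DF = (486, 1080, 648).
Then n·(-25, 5, 17) - 4158 = 108.
|n| = √(236196 + 1166400 + 419904) = 1350, so the distance is |108|/1350 = 2/25.

2/25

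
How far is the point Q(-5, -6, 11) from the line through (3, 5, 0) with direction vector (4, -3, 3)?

Direction vector d = (4, -3, 3).
AP = (-8, -11, 11), and AP × d = (0, 68, 68).
|AP × d|² = 9248 and |d|² = 34, so the distance is √(9248/34) = √272 = 4√17.

4√17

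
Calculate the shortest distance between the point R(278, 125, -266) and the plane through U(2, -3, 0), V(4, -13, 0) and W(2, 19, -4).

6

UV = (2, -10, 0) and UW = (0, 22, -4), so a normal is n = UV × UW = (40, 8, 44).
Then n·(278, 125, -266) - 56 = 360.
|n| = √(1600 + 64 + 1936) = 60, so the distance is |360|/60 = 6.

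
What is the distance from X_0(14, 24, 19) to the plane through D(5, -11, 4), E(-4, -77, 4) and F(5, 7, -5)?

3/23

DE = (-9, -66, 0) and DF = (0, 18, -9), so a normal is n = DE × DF = (594, -81, -162).
d = |594·14 + (-81)·24 + (-162)·19 − 3213| / √(352836 + 6561 + 26244) = |81| / 621 = 3/23.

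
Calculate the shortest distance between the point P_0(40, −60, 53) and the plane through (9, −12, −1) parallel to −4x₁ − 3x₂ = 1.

Parallel planes share the normal n = (−4, −3, 0); since (9, −12, −1) lies on the plane, its equation is −4x₁ − 3x₂ = 0.
Then n·(40, −60, 53) − 0 = 20.
|n| = √(16 + 9 + 0) = 5, so the distance is |20|/5 = 4.

4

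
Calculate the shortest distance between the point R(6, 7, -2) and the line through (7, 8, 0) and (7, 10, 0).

√5

A direction vector is d = (0, 2, 0).
AP = (-1, -1, -2), and AP × d = (4, 0, -2).
|AP × d|² = 20 and |d|² = 4, so the distance is √(20/4) = √5.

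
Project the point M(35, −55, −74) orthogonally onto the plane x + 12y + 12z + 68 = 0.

n = (1, 12, 12), |n|² = 289, and n·M − (-68) = -1445.
t = -1445/289 = -5, so the foot is M − t·n = (35, −55, −74) − (-5)·(1, 12, 12) = (40, 5, −14).

(40, 5, -14)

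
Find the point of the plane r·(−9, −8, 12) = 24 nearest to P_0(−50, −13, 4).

(-32, 3, -20)

n = (−9, −8, 12), |n|² = 289, and n·P_0 − 24 = 578.
t = 578/289 = 2, so the foot is P_0 − t·n = (−50, −13, 4) − 2·(−9, −8, 12) = (−32, 3, −20).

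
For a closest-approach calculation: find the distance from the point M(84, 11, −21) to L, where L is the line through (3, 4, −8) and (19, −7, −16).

A direction vector is d = (16, −11, −8).
AP = (81, 7, −13); AP·d = 1323, |AP|² = 6779, |d|² = 441.
distance² = |AP|² − (AP·d)²/|d|² = 6779 − 1750329/441 = 2810, so the distance is √2810.

√2810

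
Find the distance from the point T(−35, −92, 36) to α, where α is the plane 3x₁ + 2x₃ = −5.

d = |3·(-35) + 2·36 − (-5)| / √(9 + 0 + 4) = |-28| / √13 = 28√13/13.

28√13/13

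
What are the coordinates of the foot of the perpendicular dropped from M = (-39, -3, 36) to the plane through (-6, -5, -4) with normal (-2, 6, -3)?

(-285/7, 15/7, 234/7)

n = (-2, 6, -3), |n|² = 49, and n·M − (-6) = -42.
t = -42/49 = -6/7, so the foot is M − t·n = (-39, -3, 36) − (-6/7)·(-2, 6, -3) = (-285/7, 15/7, 234/7).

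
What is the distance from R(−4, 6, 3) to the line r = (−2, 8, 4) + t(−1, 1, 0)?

Direction vector d = (−1, 1, 0).
AP = (−2, −2, −1); AP·d = 0, |AP|² = 9, |d|² = 2.
distance² = |AP|² − (AP·d)²/|d|² = 9 − 0/2 = 9, so the distance is 3.

3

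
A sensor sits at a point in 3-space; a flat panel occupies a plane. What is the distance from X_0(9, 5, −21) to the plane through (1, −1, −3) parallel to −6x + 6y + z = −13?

Parallel planes share the normal n = (−6, 6, 1); since (1, −1, −3) lies on the plane, its equation is −6x + 6y + z = -15.
Then n·(9, 5, −21) − (−15) = −30.
|n| = √(36 + 36 + 1) = √73, so the distance is |-30|/√73 = 30/√73.

30/√73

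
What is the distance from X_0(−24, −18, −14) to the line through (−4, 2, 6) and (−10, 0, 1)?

4√10

A direction vector is d = (−6, −2, −5).
AP = (−20, −20, −20), and AP × d = (60, 20, −80).
|AP × d|² = 10400 and |d|² = 65, so the distance is √(10400/65) = √160 = 4√10.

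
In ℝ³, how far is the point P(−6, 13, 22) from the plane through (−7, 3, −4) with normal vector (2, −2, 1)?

8/3

The plane has equation n·(r − (−7, 3, −4)) = 0, i.e. n·r = -24.
Then n·(−6, 13, 22) − (−24) = 8.
|n| = √(4 + 4 + 1) = 3, so the distance is |8|/3 = 8/3.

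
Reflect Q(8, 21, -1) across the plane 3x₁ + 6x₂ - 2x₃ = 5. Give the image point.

With n = (3, 6, -2), the signed offset is (n·Q − 5)/|n|² = 147/49 = 3.
Q' = Q − 2t·n = (8, 21, -1) − 6·(3, 6, -2) = (-10, -15, 11).

(-10, -15, 11)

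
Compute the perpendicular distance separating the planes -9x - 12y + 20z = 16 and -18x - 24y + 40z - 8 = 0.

12/25

Divide the second equation by 2 to match normals: -9x - 12y + 20z = 4.
Both planes have normal n = (-9, -12, 20), |n| = 25. Any point on the first plane is at distance |4 − 16|/|n| = 12/25 from the second.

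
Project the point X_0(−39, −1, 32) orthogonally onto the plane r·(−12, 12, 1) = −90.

(-15, -25, 30)

n = (−12, 12, 1), |n|² = 289, and n·X_0 − (-90) = 578.
t = 578/289 = 2, so the foot is X_0 − t·n = (−39, −1, 32) − 2·(−12, 12, 1) = (−15, −25, 30).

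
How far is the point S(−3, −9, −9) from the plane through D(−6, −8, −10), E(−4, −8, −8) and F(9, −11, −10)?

DE = (2, 0, 2) and DF = (15, −3, 0), so a normal is n = DE × DF = (6, 30, −6).
Then n·(−3, −9, −9) − (−216) = −18.
|n| = √(36 + 900 + 36) = 18√3, so the distance is |-18|/(18√3) = √3/3.

1/√3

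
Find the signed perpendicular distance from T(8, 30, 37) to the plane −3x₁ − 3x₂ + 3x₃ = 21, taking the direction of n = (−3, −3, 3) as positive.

n·T − 21 = -24.
|n| = 3√3, so the signed distance is -8/√3.

-8/√3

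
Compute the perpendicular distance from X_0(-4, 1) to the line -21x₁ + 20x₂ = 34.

The normal to the line is n = (-21, 20) with |n| = 29.
|n·X_0 − 34| = |104 − 34| = 70, so the distance is 70/29.

70/29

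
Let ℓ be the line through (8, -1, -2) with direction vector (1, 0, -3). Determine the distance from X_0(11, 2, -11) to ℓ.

Direction vector d = (1, 0, -3).
AP = (3, 3, -9); AP·d = 30, |AP|² = 99, |d|² = 10.
distance² = |AP|² − (AP·d)²/|d|² = 99 − 900/10 = 9, so the distance is 3.

3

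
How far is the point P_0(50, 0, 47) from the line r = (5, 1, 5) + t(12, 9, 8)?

√1189

Direction vector d = (12, 9, 8).
AP = (45, −1, 42); AP·d = 867, |AP|² = 3790, |d|² = 289.
distance² = |AP|² − (AP·d)²/|d|² = 3790 − 751689/289 = 1189, so the distance is √1189.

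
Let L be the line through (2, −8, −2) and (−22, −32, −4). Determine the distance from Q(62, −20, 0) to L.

A direction vector is d = (−24, −24, −2).
AP = (60, −12, 2), and AP × d = (72, 72, −1728).
|AP × d|² = 2996352 and |d|² = 1156, so the distance is √(2996352/1156) = √2592 = 36√2.

36√2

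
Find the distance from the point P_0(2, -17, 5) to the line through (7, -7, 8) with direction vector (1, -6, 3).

Direction vector d = (1, -6, 3).
AP = (-5, -10, -3), and AP × d = (-48, 12, 40).
|AP × d|² = 4048 and |d|² = 46, so the distance is √(4048/46) = √88 = 2√22.

2√22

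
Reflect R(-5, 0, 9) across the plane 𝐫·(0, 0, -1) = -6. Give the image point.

With n = (0, 0, -1), the signed offset is (n·R − (-6))/|n|² = -3/1 = -3.
R' = R − 2t·n = (-5, 0, 9) − (-6)·(0, 0, -1) = (-5, 0, 3).

(-5, 0, 3)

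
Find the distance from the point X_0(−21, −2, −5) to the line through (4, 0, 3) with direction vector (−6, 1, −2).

Direction vector d = (−6, 1, −2).
AP = (−25, −2, −8), and AP × d = (12, −2, −37).
|AP × d|² = 1517 and |d|² = 41, so the distance is √(1517/41) = √37.

√37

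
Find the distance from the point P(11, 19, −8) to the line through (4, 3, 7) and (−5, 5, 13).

A direction vector is d = (−9, 2, 6).
AP = (7, 16, −15); AP·d = -121, |AP|² = 530, |d|² = 121.
distance² = |AP|² − (AP·d)²/|d|² = 530 − 14641/121 = 409, so the distance is √409.

√409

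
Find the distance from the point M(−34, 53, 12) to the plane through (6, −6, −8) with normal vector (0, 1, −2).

19√5/5

The plane has equation n·(r − (6, −6, −8)) = 0, i.e. n·r = 10.
Then n·(−34, 53, 12) − 10 = 19.
|n| = √(0 + 1 + 4) = √5, so the distance is |19|/√5 = 19/√5.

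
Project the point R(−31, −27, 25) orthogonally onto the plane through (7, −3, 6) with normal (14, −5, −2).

n = (14, −5, −2), |n|² = 225, and n·R − 101 = -450.
t = -450/225 = -2, so the foot is R − t·n = (−31, −27, 25) − (-2)·(14, −5, −2) = (−3, −37, 21).

(-3, -37, 21)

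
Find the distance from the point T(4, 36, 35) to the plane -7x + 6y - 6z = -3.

19/11

d = |(-7)·4 + 6·36 + (-6)·35 − (-3)| / √(49 + 36 + 36) = |-19| / 11 = 19/11.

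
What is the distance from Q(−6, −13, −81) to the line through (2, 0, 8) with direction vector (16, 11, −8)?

3√857

Direction vector d = (16, 11, −8).
AP = (−8, −13, −89); AP·d = 441, |AP|² = 8154, |d|² = 441.
distance² = |AP|² − (AP·d)²/|d|² = 8154 − 194481/441 = 7713, so the distance is 3√857.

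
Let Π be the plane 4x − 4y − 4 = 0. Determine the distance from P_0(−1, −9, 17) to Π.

n = (4, −4, 0); n·P − 4 = 28; |n| = 4√2; distance = 28/(4√2) = 7√2/2.

7√2/2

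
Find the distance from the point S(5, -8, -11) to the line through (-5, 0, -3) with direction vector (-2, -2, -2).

6√6

Direction vector d = (-2, -2, -2).
AP = (10, -8, -8), and AP × d = (0, 36, -36).
|AP × d|² = 2592 and |d|² = 12, so the distance is √(2592/12) = √216 = 6√6.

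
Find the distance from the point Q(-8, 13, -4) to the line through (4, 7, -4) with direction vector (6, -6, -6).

Direction vector d = (6, -6, -6).
AP = (-12, 6, 0), and AP × d = (-36, -72, 36).
|AP × d|² = 7776 and |d|² = 108, so the distance is √(7776/108) = √72 = 6√2.

6√2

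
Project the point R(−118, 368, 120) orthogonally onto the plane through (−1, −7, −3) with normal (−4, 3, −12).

(-1498/13, 4757/13, 1668/13)

n = (−4, 3, −12), |n|² = 169, and n·R − 19 = 117.
t = 117/169 = 9/13, so the foot is R − t·n = (−118, 368, 120) − (9/13)·(−4, 3, −12) = (−1498/13, 4757/13, 1668/13).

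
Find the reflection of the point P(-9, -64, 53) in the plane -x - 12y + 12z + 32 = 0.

n = (-1, -12, 12), |n|² = 289, n·P − (-32) = 1445, so t = 1445/289 = 5.
Foot F = P − 5·n = (-4, -4, -7); the reflection is 2F − P = (1, 56, -67).

(1, 56, -67)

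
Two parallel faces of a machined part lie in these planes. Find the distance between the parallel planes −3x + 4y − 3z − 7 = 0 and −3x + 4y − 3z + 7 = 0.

With common normal n = (−3, 4, −3) (|n| = √34), the distance is |7 − (-7)|/|n| = 14/√34 = 7√34/17.

14/√34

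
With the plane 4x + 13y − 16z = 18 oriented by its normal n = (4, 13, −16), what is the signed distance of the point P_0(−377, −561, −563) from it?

9

n·P_0 − 18 = 189.
|n| = 21, so the signed distance is 189/21 = 9.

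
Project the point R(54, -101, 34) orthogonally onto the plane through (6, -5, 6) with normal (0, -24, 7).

The perpendicular from R has direction n = (0, -24, 7): r = (54, -101, 34) + μ(0, -24, 7).
Substitute into the plane: n·(R + μn) = 162 gives 2662 + 625μ = 162, so μ = -4.
Foot = (54, -101, 34) + (-4)·(0, -24, 7) = (54, -5, 6).

(54, -5, 6)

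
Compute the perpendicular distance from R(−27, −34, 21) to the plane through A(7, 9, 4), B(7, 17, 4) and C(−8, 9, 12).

1

AB = (0, 8, 0) and AC = (−15, 0, 8), so a normal is n = AB × AC = (64, 0, 120).
Then n·(−27, −34, 21) − 928 = −136.
|n| = √(4096 + 0 + 14400) = 136, so the distance is |-136|/136 = 1.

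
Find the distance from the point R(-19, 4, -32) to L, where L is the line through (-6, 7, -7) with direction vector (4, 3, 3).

Direction vector d = (4, 3, 3).
AP = (-13, -3, -25); AP·d = -136, |AP|² = 803, |d|² = 34.
distance² = |AP|² − (AP·d)²/|d|² = 803 − 18496/34 = 259, so the distance is √259.

√259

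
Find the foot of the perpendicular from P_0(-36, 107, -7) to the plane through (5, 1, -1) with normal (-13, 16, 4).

(29, 27, -27)

The perpendicular from P_0 has direction n = (-13, 16, 4): r = (-36, 107, -7) + μ(-13, 16, 4).
Substitute into the plane: n·(P_0 + μn) = -53 gives 2152 + 441μ = -53, so μ = -5.
Foot = (-36, 107, -7) + (-5)·(-13, 16, 4) = (29, 27, -27).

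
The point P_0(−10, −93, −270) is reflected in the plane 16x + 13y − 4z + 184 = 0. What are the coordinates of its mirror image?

(-50/21, -1823/21, -5710/21)

With n = (16, 13, −4), the signed offset is (n·P_0 − (-184))/|n|² = -105/441 = -5/21.
P_0' = P_0 − 2t·n = (−10, −93, −270) − (-10/21)·(16, 13, −4) = (−50/21, −1823/21, −5710/21).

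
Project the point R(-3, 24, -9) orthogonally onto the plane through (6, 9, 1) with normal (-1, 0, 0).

(6, 24, -9)

The perpendicular from R has direction n = (-1, 0, 0): r = (-3, 24, -9) + μ(-1, 0, 0).
Substitute into the plane: n·(R + μn) = -6 gives 3 + 1μ = -6, so μ = -9.
Foot = (-3, 24, -9) + (-9)·(-1, 0, 0) = (6, 24, -9).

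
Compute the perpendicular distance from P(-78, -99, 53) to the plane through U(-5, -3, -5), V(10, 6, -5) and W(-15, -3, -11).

29/√59

UV = (15, 9, 0) and UW = (-10, 0, -6), so a normal is n = UV × UW = (-54, 90, 90).
Then n·(-78, -99, 53) - (-450) = 522.
|n| = √(2916 + 8100 + 8100) = 18√59, so the distance is |522|/(18√59) = 29√59/59.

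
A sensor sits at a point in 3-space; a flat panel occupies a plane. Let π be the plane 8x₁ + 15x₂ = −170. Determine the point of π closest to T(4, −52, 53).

n = (8, 15, 0), |n|² = 289, and n·T − (-170) = -578.
t = -578/289 = -2, so the foot is T − t·n = (4, −52, 53) − (-2)·(8, 15, 0) = (20, −22, 53).

(20, -22, 53)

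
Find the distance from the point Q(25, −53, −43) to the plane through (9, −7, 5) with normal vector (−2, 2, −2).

14√3/3

The plane has equation n·(r − (9, −7, 5)) = 0, i.e. n·r = -42.
d = |(-2)·25 + 2·(-53) + (-2)·(-43) − (-42)| / √(4 + 4 + 4) = |-28| / (2√3) = 14√3/3.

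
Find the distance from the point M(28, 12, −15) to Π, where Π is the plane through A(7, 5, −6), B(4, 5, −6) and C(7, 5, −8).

AB = (−3, 0, 0) and AC = (0, 0, −2), so a normal is n = AB × AC = (0, −6, 0).
Then n·(28, 12, −15) − (−30) = −42.
|n| = √(0 + 36 + 0) = 6, so the distance is |-42|/6 = 7.

7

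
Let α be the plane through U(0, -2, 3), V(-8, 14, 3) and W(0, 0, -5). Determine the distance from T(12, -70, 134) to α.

5

UV = (-8, 16, 0) and UW = (0, 2, -8), so a normal is n = UV × UW = (-128, -64, -16).
d = |(-128)·12 + (-64)·(-70) + (-16)·134 − 80| / √(16384 + 4096 + 256) = |720| / 144 = 5.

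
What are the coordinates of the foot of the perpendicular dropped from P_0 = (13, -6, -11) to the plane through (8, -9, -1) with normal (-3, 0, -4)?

(16, -6, -7)

n = (-3, 0, -4), |n|² = 25, and n·P_0 − (-20) = 25.
t = 25/25 = 1, so the foot is P_0 − t·n = (13, -6, -11) − 1·(-3, 0, -4) = (16, -6, -7).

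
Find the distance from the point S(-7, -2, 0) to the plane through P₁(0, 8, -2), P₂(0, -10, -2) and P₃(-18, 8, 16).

5/√2

P₁P₂ = (0, -18, 0) and P₁P₃ = (-18, 0, 18), so a normal is n = P₁P₂ × P₁P₃ = (-324, 0, -324).
Then n·(-7, -2, 0) - 648 = 1620.
|n| = √(104976 + 0 + 104976) = 324√2, so the distance is |1620|/(324√2) = 5√2/2.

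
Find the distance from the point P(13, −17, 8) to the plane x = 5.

8

Normal vector n = (1, 0, 0), and n·(13, −17, 8) − 5 = 8.
|n| = √(1 + 0 + 0) = 1, so the distance is |8|/1 = 8.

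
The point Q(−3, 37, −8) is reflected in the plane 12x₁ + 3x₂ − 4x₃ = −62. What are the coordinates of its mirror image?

(-27, 31, 0)

With n = (12, 3, −4), the signed offset is (n·Q − (-62))/|n|² = 169/169 = 1.
Q' = Q − 2t·n = (−3, 37, −8) − 2·(12, 3, −4) = (−27, 31, 0).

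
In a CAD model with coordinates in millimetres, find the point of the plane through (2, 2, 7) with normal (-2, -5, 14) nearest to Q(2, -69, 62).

(12, -44, -8)

The perpendicular from Q has direction n = (-2, -5, 14): r = (2, -69, 62) + t(-2, -5, 14).
Substitute into the plane: n·(Q + tn) = 84 gives 1209 + 225t = 84, so t = -5.
Foot = (2, -69, 62) + (-5)·(-2, -5, 14) = (12, -44, -8).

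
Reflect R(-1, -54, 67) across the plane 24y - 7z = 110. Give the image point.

(-1, 90, 25)

n = (0, 24, -7), |n|² = 625, n·R − 110 = -1875, so t = -1875/625 = -3.
Foot F = R − (-3)·n = (-1, 18, 46); the reflection is 2F − R = (-1, 90, 25).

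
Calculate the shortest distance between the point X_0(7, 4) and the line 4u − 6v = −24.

The normal to the line is n = (4, −6) with |n| = 2√13.
|n·X_0 − (-24)| = |4 − (-24)| = 28, so the distance is 28/(2√13) = 14√13/13.

14/√13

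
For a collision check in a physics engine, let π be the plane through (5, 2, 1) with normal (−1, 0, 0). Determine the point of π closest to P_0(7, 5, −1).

The perpendicular from P_0 has direction n = (−1, 0, 0): r = (7, 5, −1) + μ(−1, 0, 0).
Substitute into the plane: n·(P_0 + μn) = -5 gives -7 + 1μ = -5, so μ = 2.
Foot = (7, 5, −1) + 2·(−1, 0, 0) = (5, 5, −1).

(5, 5, -1)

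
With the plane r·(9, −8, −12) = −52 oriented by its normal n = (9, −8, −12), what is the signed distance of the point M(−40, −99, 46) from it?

-4

n·M − (-52) = -68.
|n| = 17, so the signed distance is -68/17 = -4.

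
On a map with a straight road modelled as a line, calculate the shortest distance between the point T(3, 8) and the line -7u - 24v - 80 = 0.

293/25

The normal to the line is n = (-7, -24) with |n| = 25.
|n·T − 80| = |-213 − 80| = 293, so the distance is 293/25.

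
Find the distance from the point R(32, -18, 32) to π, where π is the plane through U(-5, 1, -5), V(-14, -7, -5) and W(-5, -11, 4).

23/17

UV = (-9, -8, 0) and UW = (0, -12, 9), so a normal is n = UV × UW = (-72, 81, 108).
d = |(-72)·32 + 81·(-18) + 108·32 − (-99)| / √(5184 + 6561 + 11664) = |-207| / 153 = 23/17.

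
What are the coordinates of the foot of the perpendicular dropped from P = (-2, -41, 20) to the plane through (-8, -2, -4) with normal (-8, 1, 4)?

n = (-8, 1, 4), |n|² = 81, and n·P − 46 = 9.
t = 9/81 = 1/9, so the foot is P − t·n = (-2, -41, 20) − (1/9)·(-8, 1, 4) = (-10/9, -370/9, 176/9).

(-10/9, -370/9, 176/9)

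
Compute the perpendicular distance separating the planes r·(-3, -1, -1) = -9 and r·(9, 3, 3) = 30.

√11/11

Divide the second equation by -3 to match normals: -3x - y - z = -10.
With common normal n = (-3, -1, -1) (|n| = √11), the distance is |(-9) − (-10)|/|n| = 1/√11 = √11/11.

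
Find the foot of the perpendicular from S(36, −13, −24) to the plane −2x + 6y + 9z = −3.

(30, 5, 3)

The perpendicular from S has direction n = (−2, 6, 9): r = (36, −13, −24) + t(−2, 6, 9).
Substitute into the plane: n·(S + tn) = -3 gives -366 + 121t = -3, so t = 3.
Foot = (36, −13, −24) + 3·(−2, 6, 9) = (30, 5, 3).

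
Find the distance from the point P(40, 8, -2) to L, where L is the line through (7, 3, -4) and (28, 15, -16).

A direction vector is d = (21, 12, -12).
AP = (33, 5, 2), and AP × d = (-84, 438, 291).
|AP × d|² = 283581 and |d|² = 729, so the distance is √(283581/729) = √389.

√389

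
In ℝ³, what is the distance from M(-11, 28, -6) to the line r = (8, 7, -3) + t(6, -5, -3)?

√181

Direction vector d = (6, -5, -3).
AP = (-19, 21, -3); AP·d = -210, |AP|² = 811, |d|² = 70.
distance² = |AP|² − (AP·d)²/|d|² = 811 − 44100/70 = 181, so the distance is √181.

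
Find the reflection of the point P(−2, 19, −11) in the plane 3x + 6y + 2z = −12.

With n = (3, 6, 2), the signed offset is (n·P − (-12))/|n|² = 98/49 = 2.
P' = P − 2t·n = (−2, 19, −11) − 4·(3, 6, 2) = (−14, −5, −19).

(-14, -5, -19)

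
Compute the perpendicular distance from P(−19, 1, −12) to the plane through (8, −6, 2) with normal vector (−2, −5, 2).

9/√33

The plane has equation n·(r − (8, −6, 2)) = 0, i.e. n·r = 18.
Then n·(−19, 1, −12) − 18 = −9.
|n| = √(4 + 25 + 4) = √33, so the distance is |-9|/√33 = 3√33/11.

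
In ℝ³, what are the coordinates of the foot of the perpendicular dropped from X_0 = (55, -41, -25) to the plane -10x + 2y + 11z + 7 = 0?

(15, -33, 19)

n = (-10, 2, 11), |n|² = 225, and n·X_0 − (-7) = -900.
t = -900/225 = -4, so the foot is X_0 − t·n = (55, -41, -25) − (-4)·(-10, 2, 11) = (15, -33, 19).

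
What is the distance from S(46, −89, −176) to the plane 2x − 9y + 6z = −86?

7

Normal vector n = (2, −9, 6), and n·(46, −89, −176) − (−86) = −77.
|n| = √(4 + 81 + 36) = 11, so the distance is |-77|/11 = 7.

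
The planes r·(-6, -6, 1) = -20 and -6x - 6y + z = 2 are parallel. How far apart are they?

Both planes have normal n = (-6, -6, 1), |n| = √73. Any point on the first plane is at distance |2 − (-20)|/|n| = 22/√73 from the second.

22√73/73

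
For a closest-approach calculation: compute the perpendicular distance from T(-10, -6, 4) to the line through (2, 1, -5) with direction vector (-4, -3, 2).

Direction vector d = (-4, -3, 2).
AP = (-12, -7, 9); AP·d = 87, |AP|² = 274, |d|² = 29.
distance² = |AP|² − (AP·d)²/|d|² = 274 − 7569/29 = 13, so the distance is √13.

√13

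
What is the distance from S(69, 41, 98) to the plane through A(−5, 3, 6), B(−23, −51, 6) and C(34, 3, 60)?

AB = (−18, −54, 0) and AC = (39, 0, 54), so a normal is n = AB × AC = (−2916, 972, 2106).
Then n·(69, 41, 98) − 30132 = 14904.
|n| = √(8503056 + 944784 + 4435236) = 3726, so the distance is |14904|/3726 = 4.

4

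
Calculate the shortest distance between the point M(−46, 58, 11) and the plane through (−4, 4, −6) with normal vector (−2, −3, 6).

The plane has equation n·(r − (−4, 4, −6)) = 0, i.e. n·r = -40.
Then n·(−46, 58, 11) − (−40) = 24.
|n| = √(4 + 9 + 36) = 7, so the distance is |24|/7 = 24/7.

24/7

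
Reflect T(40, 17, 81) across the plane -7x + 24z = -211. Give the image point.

With n = (-7, 0, 24), the signed offset is (n·T − (-211))/|n|² = 1875/625 = 3.
T' = T − 2t·n = (40, 17, 81) − 6·(-7, 0, 24) = (82, 17, -63).

(82, 17, -63)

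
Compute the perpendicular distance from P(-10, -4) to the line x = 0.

The normal to the line is n = (1, 0) with |n| = 1.
|n·P − 0| = |-10 − 0| = 10, so the distance is 10/1 = 10.

10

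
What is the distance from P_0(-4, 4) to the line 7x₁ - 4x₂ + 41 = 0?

3/√65

The normal to the line is n = (7, -4) with |n| = √65.
|n·P_0 − (-41)| = |-44 − (-41)| = 3, so the distance is 3/√65.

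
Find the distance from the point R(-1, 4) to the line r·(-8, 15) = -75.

d = |(-8)·(-1) + 15·4 − (-75)| / √(64 + 225) = |143|/17 = 143/17.

143/17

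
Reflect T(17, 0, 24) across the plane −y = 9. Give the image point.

n = (0, −1, 0), |n|² = 1, n·T − 9 = -9, so t = -9/1 = -9.
Foot F = T − (-9)·n = (17, −9, 24); the reflection is 2F − T = (17, −18, 24).

(17, -18, 24)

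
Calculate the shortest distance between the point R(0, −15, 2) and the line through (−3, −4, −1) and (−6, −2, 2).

A direction vector is d = (−3, 2, 3).
AP = (3, −11, 3), and AP × d = (−39, −18, −27).
|AP × d|² = 2574 and |d|² = 22, so the distance is √(2574/22) = √117 = 3√13.

3√13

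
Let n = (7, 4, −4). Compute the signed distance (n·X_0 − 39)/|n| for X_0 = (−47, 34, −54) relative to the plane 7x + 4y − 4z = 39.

-16/9

n·X_0 − 39 = -16.
|n| = 9, so the signed distance is -16/9.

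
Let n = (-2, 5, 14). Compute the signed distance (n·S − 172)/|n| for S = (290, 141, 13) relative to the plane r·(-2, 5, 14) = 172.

n·S − 172 = 135.
|n| = 15, so the signed distance is 135/15 = 9.

9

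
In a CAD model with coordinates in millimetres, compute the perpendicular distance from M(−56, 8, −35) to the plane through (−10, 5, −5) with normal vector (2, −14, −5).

16/15

The plane has equation n·(r − (−10, 5, −5)) = 0, i.e. n·r = -65.
n = (2, −14, −5); n·P − (-65) = 16; |n| = 15; distance = 16/15.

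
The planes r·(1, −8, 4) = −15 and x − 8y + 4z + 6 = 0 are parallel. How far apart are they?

With common normal n = (1, −8, 4) (|n| = 9), the distance is |(-15) − (-6)|/|n| = 9/9 = 1.

1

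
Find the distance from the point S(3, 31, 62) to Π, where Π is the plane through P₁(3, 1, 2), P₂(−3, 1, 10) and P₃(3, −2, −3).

3√2

P₁P₂ = (−6, 0, 8) and P₁P₃ = (0, −3, −5), so a normal is n = P₁P₂ × P₁P₃ = (24, −30, 18).
d = |24·3 + (-30)·31 + 18·62 − 78| / √(576 + 900 + 324) = |180| / (30√2) = 3√2.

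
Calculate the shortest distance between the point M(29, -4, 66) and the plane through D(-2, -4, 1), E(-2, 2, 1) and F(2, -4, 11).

DE = (0, 6, 0) and DF = (4, 0, 10), so a normal is n = DE × DF = (60, 0, -24).
Then n·(29, -4, 66) - (-144) = 300.
|n| = √(3600 + 0 + 576) = 12√29, so the distance is |300|/(12√29) = 25/√29.

25√29/29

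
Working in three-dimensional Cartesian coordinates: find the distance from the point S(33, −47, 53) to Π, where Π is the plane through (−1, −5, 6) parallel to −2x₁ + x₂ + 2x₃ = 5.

16/3

Parallel planes share the normal n = (−2, 1, 2); since (−1, −5, 6) lies on the plane, its equation is −2x₁ + x₂ + 2x₃ = 9.
Then n·(33, −47, 53) − 9 = −16.
|n| = √(4 + 1 + 4) = 3, so the distance is |-16|/3 = 16/3.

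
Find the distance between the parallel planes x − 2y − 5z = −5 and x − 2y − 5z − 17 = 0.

With common normal n = (1, −2, −5) (|n| = √30), the distance is |(-5) − 17|/|n| = 22/√30 = 11√30/15.

22/√30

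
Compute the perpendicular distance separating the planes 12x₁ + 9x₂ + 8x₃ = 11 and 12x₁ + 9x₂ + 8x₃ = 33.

22/17

Both planes have normal n = (12, 9, 8), |n| = 17. Any point on the first plane is at distance |33 − 11|/|n| = 22/17 from the second.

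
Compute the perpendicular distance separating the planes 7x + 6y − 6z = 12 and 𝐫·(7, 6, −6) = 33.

Both planes have normal n = (7, 6, −6), |n| = 11. Any point on the first plane is at distance |33 − 12|/|n| = 21/11 from the second.

21/11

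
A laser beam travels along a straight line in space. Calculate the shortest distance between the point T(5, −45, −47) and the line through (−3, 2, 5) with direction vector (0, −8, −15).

√353

Direction vector d = (0, −8, −15).
AP = (8, −47, −52), and AP × d = (289, 120, −64).
|AP × d|² = 102017 and |d|² = 289, so the distance is √(102017/289) = √353.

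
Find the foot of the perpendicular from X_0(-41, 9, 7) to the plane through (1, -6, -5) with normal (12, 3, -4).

n = (12, 3, -4), |n|² = 169, and n·X_0 − 14 = -507.
t = -507/169 = -3, so the foot is X_0 − t·n = (-41, 9, 7) − (-3)·(12, 3, -4) = (-5, 18, -5).

(-5, 18, -5)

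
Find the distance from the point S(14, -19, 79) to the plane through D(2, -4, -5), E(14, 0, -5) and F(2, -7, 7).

DE = (12, 4, 0) and DF = (0, -3, 12), so a normal is n = DE × DF = (48, -144, -36).
Then n·(14, -19, 79) - 852 = -288.
|n| = √(2304 + 20736 + 1296) = 156, so the distance is |-288|/156 = 24/13.

24/13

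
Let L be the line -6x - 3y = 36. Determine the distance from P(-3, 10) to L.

d = |(-6)·(-3) + (-3)·10 − 36| / √(36 + 9) = |-48|/(3√5) = 16√5/5.

16√5/5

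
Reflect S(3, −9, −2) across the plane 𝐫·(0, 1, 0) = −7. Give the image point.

n = (0, 1, 0), |n|² = 1, n·S − (-7) = -2, so t = -2/1 = -2.
Foot F = S − (-2)·n = (3, −7, −2); the reflection is 2F − S = (3, −5, −2).

(3, -5, -2)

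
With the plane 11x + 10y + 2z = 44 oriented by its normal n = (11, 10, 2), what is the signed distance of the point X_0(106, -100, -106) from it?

n·X_0 − 44 = -90.
|n| = 15, so the signed distance is -90/15 = -6.

-6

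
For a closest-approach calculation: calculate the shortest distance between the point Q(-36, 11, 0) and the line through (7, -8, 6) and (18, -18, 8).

A direction vector is d = (11, -10, 2).
AP = (-43, 19, -6), and AP × d = (-22, 20, 221).
|AP × d|² = 49725 and |d|² = 225, so the distance is √(49725/225) = √221.

√221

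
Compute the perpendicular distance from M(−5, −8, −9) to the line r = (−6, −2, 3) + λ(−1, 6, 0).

12

Direction vector d = (−1, 6, 0).
AP = (1, −6, −12), and AP × d = (72, 12, 0).
|AP × d|² = 5328 and |d|² = 37, so the distance is √(5328/37) = √144 = 12.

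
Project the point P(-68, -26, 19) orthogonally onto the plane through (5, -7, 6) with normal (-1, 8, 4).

n = (-1, 8, 4), |n|² = 81, and n·P − (-37) = -27.
t = -27/81 = -1/3, so the foot is P − t·n = (-68, -26, 19) − (-1/3)·(-1, 8, 4) = (-205/3, -70/3, 61/3).

(-205/3, -70/3, 61/3)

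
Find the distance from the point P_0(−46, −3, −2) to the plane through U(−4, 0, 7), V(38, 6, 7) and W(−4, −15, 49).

1/5

UV = (42, 6, 0) and UW = (0, −15, 42), so a normal is n = UV × UW = (252, −1764, −630).
Then n·(−46, −3, −2) − (−5418) = 378.
|n| = √(63504 + 3111696 + 396900) = 1890, so the distance is |378|/1890 = 1/5.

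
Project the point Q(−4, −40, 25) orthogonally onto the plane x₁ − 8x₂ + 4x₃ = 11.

(-9, 0, 5)

n = (1, −8, 4), |n|² = 81, and n·Q − 11 = 405.
t = 405/81 = 5, so the foot is Q − t·n = (−4, −40, 25) − 5·(1, −8, 4) = (−9, 0, 5).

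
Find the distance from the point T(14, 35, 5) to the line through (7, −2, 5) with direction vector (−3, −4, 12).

Direction vector d = (−3, −4, 12).
AP = (7, 37, 0), and AP × d = (444, −84, 83).
|AP × d|² = 211081 and |d|² = 169, so the distance is √(211081/169) = √1249.

√1249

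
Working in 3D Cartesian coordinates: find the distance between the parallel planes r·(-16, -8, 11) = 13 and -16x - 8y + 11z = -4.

With common normal n = (-16, -8, 11) (|n| = 21), the distance is |13 − (-4)|/|n| = 17/21.

17/21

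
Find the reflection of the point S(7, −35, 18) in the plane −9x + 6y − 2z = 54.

n = (−9, 6, −2), |n|² = 121, n·S − 54 = -363, so t = -363/121 = -3.
Foot F = S − (-3)·n = (−20, −17, 12); the reflection is 2F − S = (−47, 1, 6).

(-47, 1, 6)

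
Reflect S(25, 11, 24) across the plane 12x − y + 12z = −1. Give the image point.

(-23, 15, -24)

n = (12, −1, 12), |n|² = 289, n·S − (-1) = 578, so t = 578/289 = 2.
Foot F = S − 2·n = (1, 13, 0); the reflection is 2F − S = (−23, 15, −24).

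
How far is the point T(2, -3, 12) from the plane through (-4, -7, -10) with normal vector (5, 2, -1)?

16/√30

The plane has equation n·(r − (-4, -7, -10)) = 0, i.e. n·r = -24.
Then n·(2, -3, 12) - (-24) = 16.
|n| = √(25 + 4 + 1) = √30, so the distance is |16|/√30 = 16/√30.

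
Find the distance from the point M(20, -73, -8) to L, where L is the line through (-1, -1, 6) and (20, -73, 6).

A direction vector is d = (21, -72, 0).
AP = (21, -72, -14); AP·d = 5625, |AP|² = 5821, |d|² = 5625.
distance² = |AP|² − (AP·d)²/|d|² = 5821 − 31640625/5625 = 196, so the distance is 14.

14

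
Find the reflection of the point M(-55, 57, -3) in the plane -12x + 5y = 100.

With n = (-12, 5, 0), the signed offset is (n·M − 100)/|n|² = 845/169 = 5.
M' = M − 2t·n = (-55, 57, -3) − 10·(-12, 5, 0) = (65, 7, -3).

(65, 7, -3)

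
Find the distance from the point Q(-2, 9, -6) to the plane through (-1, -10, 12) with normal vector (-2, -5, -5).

The plane has equation n·(r − (-1, -10, 12)) = 0, i.e. n·r = -8.
n = (-2, -5, -5); n·P − (-8) = -3; |n| = 3√6; distance = 3/(3√6) = √6/6.

√6/6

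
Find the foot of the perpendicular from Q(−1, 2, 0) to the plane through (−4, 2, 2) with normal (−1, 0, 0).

n = (−1, 0, 0), |n|² = 1, and n·Q − 4 = -3.
t = -3/1 = -3, so the foot is Q − t·n = (−1, 2, 0) − (-3)·(−1, 0, 0) = (−4, 2, 0).

(-4, 2, 0)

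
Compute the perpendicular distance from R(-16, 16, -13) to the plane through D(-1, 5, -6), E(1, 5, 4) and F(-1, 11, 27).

DE = (2, 0, 10) and DF = (0, 6, 33), so a normal is n = DE × DF = (-60, -66, 12).
n = (-60, -66, 12); n·P − (-342) = 90; |n| = 90; distance = 90/90 = 1.

1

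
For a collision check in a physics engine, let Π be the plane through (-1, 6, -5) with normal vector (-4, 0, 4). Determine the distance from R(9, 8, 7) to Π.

The plane has equation n·(r − (-1, 6, -5)) = 0, i.e. n·r = -16.
d = |(-4)·9 + 4·7 − (-16)| / √(16 + 0 + 16) = |8| / (4√2) = √2.

√2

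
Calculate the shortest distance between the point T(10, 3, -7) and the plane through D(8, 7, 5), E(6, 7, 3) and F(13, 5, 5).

8/√33

DE = (-2, 0, -2) and DF = (5, -2, 0), so a normal is n = DE × DF = (-4, -10, 4).
Then n·(10, 3, -7) - (-82) = -16.
|n| = √(16 + 100 + 16) = 2√33, so the distance is |-16|/(2√33) = 8/√33.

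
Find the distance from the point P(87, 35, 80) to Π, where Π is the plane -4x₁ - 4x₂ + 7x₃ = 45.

3

Normal vector n = (-4, -4, 7), and n·(87, 35, 80) - 45 = 27.
|n| = √(16 + 16 + 49) = 9, so the distance is |27|/9 = 3.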